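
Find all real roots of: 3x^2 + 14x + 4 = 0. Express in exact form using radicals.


Using the quadratic formula: x = (-b ± sqrt(b^2 - 4ac)) / (2a)
Here a = 3, b = 14, c = 4
Discriminant = b^2 - 4ac = 14^2 - 4(3)(4) = 196 - 48 = 148
Since discriminant = 148 > 0, there are two real roots.
x = (-14 ± 2*sqrt(37)) / 6
Simplifying: x = (-7 ± sqrt(37)) / 3
Numerically: x ≈ -0.3057 or x ≈ -4.3609

x = (-7 + sqrt(37)) / 3 or x = (-7 - sqrt(37)) / 3


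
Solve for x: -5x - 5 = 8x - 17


Starting with: -5x - 5 = 8x - 17
Move all x terms to left: (-5 - 8)x = -17 + 5
Simplify: -13x = -12
Divide both sides by -13: x = 12/13

x = 12/13


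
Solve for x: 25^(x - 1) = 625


Express both sides with the same base.
625 = 25^2
Since the bases match, equate exponents: x - 1 = 2
So x = 2 - (-1) = 3

x = 3


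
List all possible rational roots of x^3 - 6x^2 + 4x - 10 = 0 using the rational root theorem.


Rational root theorem: possible roots are ±p/q where:
  p divides the constant term (-10): p ∈ {1, 2, 5, 10}
  q divides the leading coefficient (1): q ∈ {1}

All possible rational roots: -10, -5, -2, -1, 1, 2, 5, 10

-10, -5, -2, -1, 1, 2, 5, 10


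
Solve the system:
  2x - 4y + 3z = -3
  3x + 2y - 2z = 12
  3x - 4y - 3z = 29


Using Cramer's rule. Expand each determinant along the first row.
D  = 2*[2*(-3) - (-2)*(-4)] - (-4)*[3*(-3) - (-2)*3] + 3*[3*(-4) - 2*3]
  = 2*(-14) - (-4)*(-3) + 3*(-18) = -94
Dx = (-3)*[2*(-3) - (-2)*(-4)] - (-4)*[12*(-3) - (-2)*29] + 3*[12*(-4) - 2*29]
  = (-3)*(-14) - (-4)*(22) + 3*(-106) = -188
Dy = 2*[12*(-3) - (-2)*29] - (-3)*[3*(-3) - (-2)*3] + 3*[3*29 - 12*3]
  = 2*(22) - (-3)*(-3) + 3*(51) = 188
Dz = 2*[2*29 - 12*(-4)] - (-4)*[3*29 - 12*3] + (-3)*[3*(-4) - 2*3]
  = 2*(106) - (-4)*(51) + (-3)*(-18) = 470
x = Dx/D = -188/-94 = 2, y = Dy/D = 188/-94 = -2, z = Dz/D = 470/-94 = -5
Check eq1: (2)(2) + (-4)(-2) + (3)(-5) = -3 = -3 ✓
Check eq2: (3)(2) + (2)(-2) + (-2)(-5) = 12 = 12 ✓
Check eq3: (3)(2) + (-4)(-2) + (-3)(-5) = 29 = 29 ✓

x = 2, y = -2, z = -5


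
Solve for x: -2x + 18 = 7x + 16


Starting with: -2x + 18 = 7x + 16
Move all x terms to left: (-2 - 7)x = 16 - 18
Simplify: -9x = -2
Divide both sides by -9: x = 2/9

x = 2/9


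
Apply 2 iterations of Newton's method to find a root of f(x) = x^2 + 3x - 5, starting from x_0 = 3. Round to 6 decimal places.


Newton's method: x_(n+1) = x_n - f(x_n)/f'(x_n)
f(x) = x^2 + 3x - 5
f'(x) = 2x + 3

Iteration 1:
  f(3.000000) = 13.000000
  f'(3.000000) = 9.000000
  x_1 = 3.000000 - (13.000000)/(9.000000) = 1.555556

Iteration 2:
  f(1.555556) = 2.086420
  f'(1.555556) = 6.111111
  x_2 = 1.555556 - (2.086420)/(6.111111) = 1.214141

x_2 = 1.214141


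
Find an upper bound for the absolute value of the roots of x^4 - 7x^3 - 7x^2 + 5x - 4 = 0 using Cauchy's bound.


Cauchy's bound: all roots r satisfy |r| <= 1 + max(|a_i/a_n|) for i = 0,...,n-1
where a_n is the leading coefficient.

Coefficients: [1, -7, -7, 5, -4]
Leading coefficient a_n = 1
Ratios |a_i/a_n|: 7, 7, 5, 4
Maximum ratio: 7
Cauchy's bound: |r| <= 1 + 7 = 8

Upper bound = 8


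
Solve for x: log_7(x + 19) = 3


Convert to exponential form: x + 19 = 7^3 = 343
x = 343 - 19 = 324
Check: log_7(324 + 19) = log_7(343) = log_7(343) = 3 ✓

x = 324


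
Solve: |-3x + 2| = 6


An absolute value equation |expr| = 6 gives two cases:
Case 1: -3x + 2 = 6
  -3x = 4, so x = -4/3
Case 2: -3x + 2 = -6
  -3x = -8, so x = 8/3

x = -4/3, x = 8/3


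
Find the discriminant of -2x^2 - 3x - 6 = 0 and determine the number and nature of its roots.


For ax^2 + bx + c = 0, discriminant D = b^2 - 4ac
Here a = -2, b = -3, c = -6
D = (-3)^2 - 4(-2)(-6) = 9 - 48 = -39

D = -39 < 0
The equation has no real roots (2 complex conjugate roots).

Discriminant = -39, no real roots (2 complex conjugate roots)


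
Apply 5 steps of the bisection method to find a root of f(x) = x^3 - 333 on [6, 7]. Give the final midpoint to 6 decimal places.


f(x) = x^3 - 333
f(6) = -117 < 0
f(7) = 10 > 0

Step 1: midpoint = (6.000000 + 7.000000)/2 = 6.500000
  f(6.500000) = -58.375000
  f(mid) < 0, so root is in [6.500000, 7.000000]

Step 2: midpoint = (6.500000 + 7.000000)/2 = 6.750000
  f(6.750000) = -25.453125
  f(mid) < 0, so root is in [6.750000, 7.000000]

Step 3: midpoint = (6.750000 + 7.000000)/2 = 6.875000
  f(6.875000) = -8.048828
  f(mid) < 0, so root is in [6.875000, 7.000000]

Step 4: midpoint = (6.875000 + 7.000000)/2 = 6.937500
  f(6.937500) = 0.894287
  f(mid) > 0, so root is in [6.875000, 6.937500]

Step 5: midpoint = (6.875000 + 6.937500)/2 = 6.906250
  f(6.906250) = -3.597504
  f(mid) < 0, so root is in [6.906250, 6.937500]

midpoint = 6.906250


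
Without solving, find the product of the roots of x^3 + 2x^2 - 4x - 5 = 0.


By Vieta's formulas for x^3 + bx^2 + cx + d = 0:
  r1 + r2 + r3 = -b/a = -2
  r1*r2 + r1*r3 + r2*r3 = c/a = -4
  r1*r2*r3 = -d/a = 5


Product = 5


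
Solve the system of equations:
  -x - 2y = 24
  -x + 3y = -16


Using Cramer's rule:
Determinant D = (-1)(3) - (-1)(-2) = -3 - 2 = -5
Dx = (24)(3) - (-16)(-2) = 72 - 32 = 40
Dy = (-1)(-16) - (-1)(24) = 16 + 24 = 40
x = Dx/D = 40/-5 = -8
y = Dy/D = 40/-5 = -8

x = -8, y = -8


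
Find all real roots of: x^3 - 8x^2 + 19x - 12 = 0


Let p(x) = x^3 - 8x^2 + 19x - 12. By the rational root theorem (leading coefficient 1), any rational root is an integer divisor of 12: try ±1, ±2, ... in turn.
Test x = 1: value = 0 ✓, so (x - 1) is a factor.
Synthetic division by (x - 1): bring down 1; 1(1) - 8 = -7; (-7)(1) + 19 = 12; 12(1) - 12 = 0 → quotient x^2 - 7x + 12, remainder 0.
Solve the quadratic x^2 - 7x + 12 = 0: discriminant = (-7)^2 - 4(1)(12) = 49 - 48 = 1.
sqrt(1) = 1, so x = (7 ± 1)/2: x = 4 or x = 3.

x = 1, x = 3, x = 4


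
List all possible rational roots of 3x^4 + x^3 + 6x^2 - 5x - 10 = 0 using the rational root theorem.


Rational root theorem: possible roots are ±p/q where:
  p divides the constant term (-10): p ∈ {1, 2, 5, 10}
  q divides the leading coefficient (3): q ∈ {1, 3}

All possible rational roots: -10, -5, -10/3, -2, -5/3, -1, -2/3, -1/3, 1/3, 2/3, 1, 5/3, 2, 10/3, 5, 10

-10, -5, -10/3, -2, -5/3, -1, -2/3, -1/3, 1/3, 2/3, 1, 5/3, 2, 10/3, 5, 10


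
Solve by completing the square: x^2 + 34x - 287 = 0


Start: x^2 + 34x - 287 = 0
Move constant: x^2 + 34x = 287
Half of 34 is 17, squared is 289
Add 289 to both sides: x^2 + 34x + 289 = 576
(x + 17)^2 = 576
x + 17 = ±24
x = -17 + 24 = 7 or x = -17 - 24 = -41

x = -41, x = 7


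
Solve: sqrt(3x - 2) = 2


Square both sides: 3x - 2 = 2^2 = 4
3x = 4 + 2 = 6
x = 2
Check: sqrt(3*2 - 2) = sqrt(4) = 2 ✓

x = 2


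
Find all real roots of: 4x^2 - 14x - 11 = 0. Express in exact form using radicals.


Using the quadratic formula: x = (-b ± sqrt(b^2 - 4ac)) / (2a)
Here a = 4, b = -14, c = -11
Discriminant = b^2 - 4ac = (-14)^2 - 4(4)(-11) = 196 + 176 = 372
Since discriminant = 372 > 0, there are two real roots.
x = (14 ± 2*sqrt(93)) / 8
Simplifying: x = (7 ± sqrt(93)) / 4
Numerically: x ≈ 4.1609 or x ≈ -0.6609

x = (7 + sqrt(93)) / 4 or x = (7 - sqrt(93)) / 4


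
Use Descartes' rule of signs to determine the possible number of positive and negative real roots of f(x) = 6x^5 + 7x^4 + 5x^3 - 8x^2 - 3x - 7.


Descartes' rule of signs:

For positive roots, count sign changes in f(x) = 6x^5 + 7x^4 + 5x^3 - 8x^2 - 3x - 7:
Signs of coefficients: +, +, +, -, -, -
Number of sign changes: 1
Possible positive real roots: 1

For negative roots, examine f(-x) = -6x^5 + 7x^4 - 5x^3 - 8x^2 + 3x - 7:
Signs of coefficients: -, +, -, -, +, -
Number of sign changes: 4
Possible negative real roots: 4, 2, 0

Positive roots: 1; Negative roots: 4 or 2 or 0


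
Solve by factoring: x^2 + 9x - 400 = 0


We need two numbers that multiply to -400 and add to 9.
Those numbers are -16 and 25 (since (-16) * 25 = -400 and (-16) + 25 = 9).
So x^2 + 9x - 400 = (x - 16)(x + 25) = 0
Setting each factor to zero: x = 16 or x = -25

x = -25, x = 16


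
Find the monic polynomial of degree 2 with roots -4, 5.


A monic polynomial with roots -4, 5 is:
p(x) = (x + 4)(x - 5)
After multiplying by (x + 4): x + 4
After multiplying by (x - 5): x^2 - x - 20

x^2 - x - 20


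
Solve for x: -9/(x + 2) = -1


Multiply both sides by (x + 2): -9 = -1(x + 2)
Distribute: -9 = -x - 2
-x = -9 + 2 = -7
x = 7

x = 7


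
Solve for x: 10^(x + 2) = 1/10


Express both sides with the same base.
1/10 = 10^(-1)
Since the bases match, equate exponents: x + 2 = -1
So x = -1 - (2) = -3

x = -3


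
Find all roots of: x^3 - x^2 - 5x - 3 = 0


Let p(x) = x^3 - x^2 - 5x - 3. By the rational root theorem (leading coefficient 1), any rational root is an integer divisor of 3: try ±1, ±2, ... in turn.
Test x = 1: value = -8 ≠ 0.
Test x = -1: value = 0 ✓, so (x + 1) is a factor.
Synthetic division by (x + 1): bring down 1; 1(-1) - 1 = -2; (-2)(-1) - 5 = -3; (-3)(-1) - 3 = 0 → quotient x^2 - 2x - 3, remainder 0.
Solve the quadratic x^2 - 2x - 3 = 0: discriminant = (-2)^2 - 4(1)(-3) = 4 + 12 = 16.
sqrt(16) = 4, so x = (2 ± 4)/2: x = 3 or x = -1.
Collecting all roots found:

x = -1 (multiplicity 2), x = 3


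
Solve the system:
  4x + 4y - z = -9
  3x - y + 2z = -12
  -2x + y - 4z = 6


Using Cramer's rule. Expand each determinant along the first row.
D  = 4*[(-1)*(-4) - 2*1] - 4*[3*(-4) - 2*(-2)] + (-1)*[3*1 - (-1)*(-2)]
  = 4*(2) - 4*(-8) + (-1)*(1) = 39
Dx = (-9)*[(-1)*(-4) - 2*1] - 4*[(-12)*(-4) - 2*6] + (-1)*[(-12)*1 - (-1)*6]
  = (-9)*(2) - 4*(36) + (-1)*(-6) = -156
Dy = 4*[(-12)*(-4) - 2*6] - (-9)*[3*(-4) - 2*(-2)] + (-1)*[3*6 - (-12)*(-2)]
  = 4*(36) - (-9)*(-8) + (-1)*(-6) = 78
Dz = 4*[(-1)*6 - (-12)*1] - 4*[3*6 - (-12)*(-2)] + (-9)*[3*1 - (-1)*(-2)]
  = 4*(6) - 4*(-6) + (-9)*(1) = 39
x = Dx/D = -156/39 = -4, y = Dy/D = 78/39 = 2, z = Dz/D = 39/39 = 1
Check eq1: (4)(-4) + (4)(2) + (-1)(1) = -9 = -9 ✓
Check eq2: (3)(-4) + (-1)(2) + (2)(1) = -12 = -12 ✓
Check eq3: (-2)(-4) + (1)(2) + (-4)(1) = 6 = 6 ✓

x = -4, y = 2, z = 1


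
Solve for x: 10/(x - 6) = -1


Multiply both sides by (x - 6): 10 = -1(x - 6)
Distribute: 10 = -x + 6
-x = 10 - 6 = 4
x = -4

x = -4


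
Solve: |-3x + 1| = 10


An absolute value equation |expr| = 10 gives two cases:
Case 1: -3x + 1 = 10
  -3x = 9, so x = -3
Case 2: -3x + 1 = -10
  -3x = -11, so x = 11/3

x = -3, x = 11/3


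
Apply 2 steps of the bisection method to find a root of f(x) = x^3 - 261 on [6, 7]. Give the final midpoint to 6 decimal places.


f(x) = x^3 - 261
f(6) = -45 < 0
f(7) = 82 > 0

Step 1: midpoint = (6.000000 + 7.000000)/2 = 6.500000
  f(6.500000) = 13.625000
  f(mid) > 0, so root is in [6.000000, 6.500000]

Step 2: midpoint = (6.000000 + 6.500000)/2 = 6.250000
  f(6.250000) = -16.859375
  f(mid) < 0, so root is in [6.250000, 6.500000]

midpoint = 6.250000


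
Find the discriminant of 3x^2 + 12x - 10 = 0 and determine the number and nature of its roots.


For ax^2 + bx + c = 0, discriminant D = b^2 - 4ac
Here a = 3, b = 12, c = -10
D = (12)^2 - 4(3)(-10) = 144 + 120 = 264

D = 264 > 0 but not a perfect square
The equation has 2 distinct real irrational roots.

Discriminant = 264, 2 distinct real irrational roots


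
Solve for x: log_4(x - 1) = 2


Convert to exponential form: x - 1 = 4^2 = 16
x = 16 + 1 = 17
Check: log_4(17 - 1) = log_4(16) = log_4(16) = 2 ✓

x = 17


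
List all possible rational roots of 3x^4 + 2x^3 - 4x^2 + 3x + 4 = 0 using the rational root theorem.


Rational root theorem: possible roots are ±p/q where:
  p divides the constant term (4): p ∈ {1, 2, 4}
  q divides the leading coefficient (3): q ∈ {1, 3}

All possible rational roots: -4, -2, -4/3, -1, -2/3, -1/3, 1/3, 2/3, 1, 4/3, 2, 4

-4, -2, -4/3, -1, -2/3, -1/3, 1/3, 2/3, 1, 4/3, 2, 4


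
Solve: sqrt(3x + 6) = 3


Square both sides: 3x + 6 = 3^2 = 9
3x = 9 - 6 = 3
x = 1
Check: sqrt(3*1 + 6) = sqrt(9) = 3 ✓

x = 1


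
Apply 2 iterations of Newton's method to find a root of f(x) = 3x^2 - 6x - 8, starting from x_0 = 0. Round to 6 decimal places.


Newton's method: x_(n+1) = x_n - f(x_n)/f'(x_n)
f(x) = 3x^2 - 6x - 8
f'(x) = 6x - 6

Iteration 1:
  f(0.000000) = -8.000000
  f'(0.000000) = -6.000000
  x_1 = 0.000000 - (-8.000000)/(-6.000000) = -1.333333

Iteration 2:
  f(-1.333333) = 5.333333
  f'(-1.333333) = -14.000000
  x_2 = -1.333333 - (5.333333)/(-14.000000) = -0.952381

x_2 = -0.952381


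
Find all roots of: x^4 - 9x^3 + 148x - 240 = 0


Let p(x) = x^4 - 9x^3 + 148x - 240. By the rational root theorem (leading coefficient 1), any rational root is an integer divisor of 240: try ±1, ±2, ... in turn.
Test x = 1: value = -100 ≠ 0.
Test x = -1: value = -378 ≠ 0.
Test x = 2: value = 0 ✓, so (x - 2) is a factor.
Synthetic division by (x - 2): bring down 1; 1(2) - 9 = -7; (-7)(2) + 0 = -14; (-14)(2) + 148 = 120; 120(2) - 240 = 0 → quotient x^3 - 7x^2 - 14x + 120, remainder 0.
Continue with the quotient x^3 - 7x^2 - 14x + 120 (candidates must divide 120; re-test x = 2 first in case it repeats).
Test x = 2: value = 72 ≠ 0.
Test x = -2: value = 112 ≠ 0.
Test x = 3: value = 42 ≠ 0.
Test x = -3: value = 72 ≠ 0.
Test x = 4: value = 16 ≠ 0.
Test x = -4: value = 0 ✓, so (x + 4) is a factor.
Synthetic division by (x + 4): bring down 1; 1(-4) - 7 = -11; (-11)(-4) - 14 = 30; 30(-4) + 120 = 0 → quotient x^2 - 11x + 30, remainder 0.
Solve the quadratic x^2 - 11x + 30 = 0: discriminant = (-11)^2 - 4(1)(30) = 121 - 120 = 1.
sqrt(1) = 1, so x = (11 ± 1)/2: x = 6 or x = 5.
Collecting all roots found:

x = -4, x = 2, x = 5, x = 6


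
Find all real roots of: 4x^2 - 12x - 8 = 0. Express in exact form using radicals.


Using the quadratic formula: x = (-b ± sqrt(b^2 - 4ac)) / (2a)
Here a = 4, b = -12, c = -8
Discriminant = b^2 - 4ac = (-12)^2 - 4(4)(-8) = 144 + 128 = 272
Since discriminant = 272 > 0, there are two real roots.
x = (12 ± 4*sqrt(17)) / 8
Simplifying: x = (3 ± sqrt(17)) / 2
Numerically: x ≈ 3.5616 or x ≈ -0.5616

x = (3 + sqrt(17)) / 2 or x = (3 - sqrt(17)) / 2


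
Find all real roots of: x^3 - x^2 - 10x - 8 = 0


Let p(x) = x^3 - x^2 - 10x - 8. By the rational root theorem (leading coefficient 1), any rational root is an integer divisor of 8: try ±1, ±2, ... in turn.
Test x = 1: value = -18 ≠ 0.
Test x = -1: value = 0 ✓, so (x + 1) is a factor.
Synthetic division by (x + 1): bring down 1; 1(-1) - 1 = -2; (-2)(-1) - 10 = -8; (-8)(-1) - 8 = 0 → quotient x^2 - 2x - 8, remainder 0.
Solve the quadratic x^2 - 2x - 8 = 0: discriminant = (-2)^2 - 4(1)(-8) = 4 + 32 = 36.
sqrt(36) = 6, so x = (2 ± 6)/2: x = 4 or x = -2.

x = -2, x = -1, x = 4


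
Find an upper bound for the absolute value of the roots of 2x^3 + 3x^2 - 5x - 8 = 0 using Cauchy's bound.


Cauchy's bound: all roots r satisfy |r| <= 1 + max(|a_i/a_n|) for i = 0,...,n-1
where a_n is the leading coefficient.

Coefficients: [2, 3, -5, -8]
Leading coefficient a_n = 2
Ratios |a_i/a_n|: 3/2, 5/2, 4
Maximum ratio: 4
Cauchy's bound: |r| <= 1 + 4 = 5

Upper bound = 5


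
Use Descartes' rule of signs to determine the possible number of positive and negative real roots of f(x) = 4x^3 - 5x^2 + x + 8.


Descartes' rule of signs:

For positive roots, count sign changes in f(x) = 4x^3 - 5x^2 + x + 8:
Signs of coefficients: +, -, +, +
Number of sign changes: 2
Possible positive real roots: 2, 0

For negative roots, examine f(-x) = -4x^3 - 5x^2 - x + 8:
Signs of coefficients: -, -, -, +
Number of sign changes: 1
Possible negative real roots: 1

Positive roots: 2 or 0; Negative roots: 1


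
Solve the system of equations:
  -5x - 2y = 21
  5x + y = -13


Using Cramer's rule:
Determinant D = (-5)(1) - (5)(-2) = -5 + 10 = 5
Dx = (21)(1) - (-13)(-2) = 21 - 26 = -5
Dy = (-5)(-13) - (5)(21) = 65 - 105 = -40
x = Dx/D = -5/5 = -1
y = Dy/D = -40/5 = -8

x = -1, y = -8


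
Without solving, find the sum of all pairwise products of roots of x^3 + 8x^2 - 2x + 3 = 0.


By Vieta's formulas for x^3 + bx^2 + cx + d = 0:
  r1 + r2 + r3 = -b/a = -8
  r1*r2 + r1*r3 + r2*r3 = c/a = -2
  r1*r2*r3 = -d/a = -3


Sum of pairwise products = -2


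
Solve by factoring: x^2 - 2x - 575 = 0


We need two numbers that multiply to -575 and add to -2.
Those numbers are -25 and 23 (since (-25) * 23 = -575 and (-25) + 23 = -2).
So x^2 - 2x - 575 = (x - 25)(x + 23) = 0
Setting each factor to zero: x = 25 or x = -23

x = -23, x = 25


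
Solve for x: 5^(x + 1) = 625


Express both sides with the same base.
625 = 5^4
Since the bases match, equate exponents: x + 1 = 4
So x = 4 - (1) = 3

x = 3


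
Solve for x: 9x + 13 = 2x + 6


Starting with: 9x + 13 = 2x + 6
Move all x terms to left: (9 - 2)x = 6 - 13
Simplify: 7x = -7
Divide both sides by 7: x = -1

x = -1


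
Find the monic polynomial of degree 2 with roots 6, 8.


A monic polynomial with roots 6, 8 is:
p(x) = (x - 6)(x - 8)
After multiplying by (x - 6): x - 6
After multiplying by (x - 8): x^2 - 14x + 48

x^2 - 14x + 48


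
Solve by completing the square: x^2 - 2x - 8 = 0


Start: x^2 - 2x - 8 = 0
Move constant: x^2 - 2x = 8
Half of -2 is -1, squared is 1
Add 1 to both sides: x^2 - 2x + 1 = 9
(x - 1)^2 = 9
x - 1 = ±3
x = 1 + 3 = 4 or x = 1 - 3 = -2

x = -2, x = 4


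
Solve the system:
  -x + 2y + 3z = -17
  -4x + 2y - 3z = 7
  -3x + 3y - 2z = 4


Using Cramer's rule. Expand each determinant along the first row.
D  = (-1)*[2*(-2) - (-3)*3] - 2*[(-4)*(-2) - (-3)*(-3)] + 3*[(-4)*3 - 2*(-3)]
  = (-1)*(5) - 2*(-1) + 3*(-6) = -21
Dx = (-17)*[2*(-2) - (-3)*3] - 2*[7*(-2) - (-3)*4] + 3*[7*3 - 2*4]
  = (-17)*(5) - 2*(-2) + 3*(13) = -42
Dy = (-1)*[7*(-2) - (-3)*4] - (-17)*[(-4)*(-2) - (-3)*(-3)] + 3*[(-4)*4 - 7*(-3)]
  = (-1)*(-2) - (-17)*(-1) + 3*(5) = 0
Dz = (-1)*[2*4 - 7*3] - 2*[(-4)*4 - 7*(-3)] + (-17)*[(-4)*3 - 2*(-3)]
  = (-1)*(-13) - 2*(5) + (-17)*(-6) = 105
x = Dx/D = -42/-21 = 2, y = Dy/D = 0/-21 = 0, z = Dz/D = 105/-21 = -5
Check eq1: (-1)(2) + (2)(0) + (3)(-5) = -17 = -17 ✓
Check eq2: (-4)(2) + (2)(0) + (-3)(-5) = 7 = 7 ✓
Check eq3: (-3)(2) + (3)(0) + (-2)(-5) = 4 = 4 ✓

x = 2, y = 0, z = -5


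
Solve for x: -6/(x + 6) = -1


Multiply both sides by (x + 6): -6 = -1(x + 6)
Distribute: -6 = -x - 6
-x = -6 + 6 = 0
x = 0

x = 0


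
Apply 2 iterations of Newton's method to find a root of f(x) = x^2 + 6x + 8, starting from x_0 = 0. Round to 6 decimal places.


Newton's method: x_(n+1) = x_n - f(x_n)/f'(x_n)
f(x) = x^2 + 6x + 8
f'(x) = 2x + 6

Iteration 1:
  f(0.000000) = 8.000000
  f'(0.000000) = 6.000000
  x_1 = 0.000000 - (8.000000)/(6.000000) = -1.333333

Iteration 2:
  f(-1.333333) = 1.777778
  f'(-1.333333) = 3.333333
  x_2 = -1.333333 - (1.777778)/(3.333333) = -1.866667

x_2 = -1.866667


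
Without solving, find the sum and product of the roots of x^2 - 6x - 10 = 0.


By Vieta's formulas for ax^2 + bx + c = 0:
  Sum of roots = -b/a
  Product of roots = c/a

Here a = 1, b = -6, c = -10
Sum = -(-6)/1 = 6
Product = -10/1 = -10

Sum = 6, Product = -10


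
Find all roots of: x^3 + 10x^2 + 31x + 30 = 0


Let p(x) = x^3 + 10x^2 + 31x + 30. By the rational root theorem (leading coefficient 1), any rational root is an integer divisor of 30: try ±1, ±2, ... in turn.
Test x = 1: value = 72 ≠ 0.
Test x = -1: value = 8 ≠ 0.
Test x = 2: value = 140 ≠ 0.
Test x = -2: value = 0 ✓, so (x + 2) is a factor.
Synthetic division by (x + 2): bring down 1; 1(-2) + 10 = 8; 8(-2) + 31 = 15; 15(-2) + 30 = 0 → quotient x^2 + 8x + 15, remainder 0.
Solve the quadratic x^2 + 8x + 15 = 0: discriminant = 8^2 - 4(1)(15) = 64 - 60 = 4.
sqrt(4) = 2, so x = (-8 ± 2)/2: x = -3 or x = -5.
Collecting all roots found:

x = -5, x = -3, x = -2


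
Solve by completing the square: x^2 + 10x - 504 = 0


Start: x^2 + 10x - 504 = 0
Move constant: x^2 + 10x = 504
Half of 10 is 5, squared is 25
Add 25 to both sides: x^2 + 10x + 25 = 529
(x + 5)^2 = 529
x + 5 = ±23
x = -5 + 23 = 18 or x = -5 - 23 = -28

x = -28, x = 18


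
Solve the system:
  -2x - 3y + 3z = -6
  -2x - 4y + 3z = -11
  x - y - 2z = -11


Using Cramer's rule. Expand each determinant along the first row.
D  = (-2)*[(-4)*(-2) - 3*(-1)] - (-3)*[(-2)*(-2) - 3*1] + 3*[(-2)*(-1) - (-4)*1]
  = (-2)*(11) - (-3)*(1) + 3*(6) = -1
Dx = (-6)*[(-4)*(-2) - 3*(-1)] - (-3)*[(-11)*(-2) - 3*(-11)] + 3*[(-11)*(-1) - (-4)*(-11)]
  = (-6)*(11) - (-3)*(55) + 3*(-33) = 0
Dy = (-2)*[(-11)*(-2) - 3*(-11)] - (-6)*[(-2)*(-2) - 3*1] + 3*[(-2)*(-11) - (-11)*1]
  = (-2)*(55) - (-6)*(1) + 3*(33) = -5
Dz = (-2)*[(-4)*(-11) - (-11)*(-1)] - (-3)*[(-2)*(-11) - (-11)*1] + (-6)*[(-2)*(-1) - (-4)*1]
  = (-2)*(33) - (-3)*(33) + (-6)*(6) = -3
x = Dx/D = 0/-1 = 0, y = Dy/D = -5/-1 = 5, z = Dz/D = -3/-1 = 3
Check eq1: (-2)(0) + (-3)(5) + (3)(3) = -6 = -6 ✓
Check eq2: (-2)(0) + (-4)(5) + (3)(3) = -11 = -11 ✓
Check eq3: (1)(0) + (-1)(5) + (-2)(3) = -11 = -11 ✓

x = 0, y = 5, z = 3


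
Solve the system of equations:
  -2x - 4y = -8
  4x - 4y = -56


Using Cramer's rule:
Determinant D = (-2)(-4) - (4)(-4) = 8 + 16 = 24
Dx = (-8)(-4) - (-56)(-4) = 32 - 224 = -192
Dy = (-2)(-56) - (4)(-8) = 112 + 32 = 144
x = Dx/D = -192/24 = -8
y = Dy/D = 144/24 = 6

x = -8, y = 6


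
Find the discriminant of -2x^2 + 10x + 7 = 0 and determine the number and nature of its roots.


For ax^2 + bx + c = 0, discriminant D = b^2 - 4ac
Here a = -2, b = 10, c = 7
D = (10)^2 - 4(-2)(7) = 100 + 56 = 156

D = 156 > 0 but not a perfect square
The equation has 2 distinct real irrational roots.

Discriminant = 156, 2 distinct real irrational roots


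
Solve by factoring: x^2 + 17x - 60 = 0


We need two numbers that multiply to -60 and add to 17.
Those numbers are -3 and 20 (since (-3) * 20 = -60 and (-3) + 20 = 17).
So x^2 + 17x - 60 = (x - 3)(x + 20) = 0
Setting each factor to zero: x = 3 or x = -20

x = -20, x = 3


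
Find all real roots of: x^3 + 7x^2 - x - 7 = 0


Let p(x) = x^3 + 7x^2 - x - 7. By the rational root theorem (leading coefficient 1), any rational root is an integer divisor of 7: try ±1, ±2, ... in turn.
Test x = 1: value = 0 ✓, so (x - 1) is a factor.
Synthetic division by (x - 1): bring down 1; 1(1) + 7 = 8; 8(1) - 1 = 7; 7(1) - 7 = 0 → quotient x^2 + 8x + 7, remainder 0.
Solve the quadratic x^2 + 8x + 7 = 0: discriminant = 8^2 - 4(1)(7) = 64 - 28 = 36.
sqrt(36) = 6, so x = (-8 ± 6)/2: x = -1 or x = -7.

x = -7, x = -1, x = 1


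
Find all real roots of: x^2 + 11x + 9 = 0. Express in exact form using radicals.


Using the quadratic formula: x = (-b ± sqrt(b^2 - 4ac)) / (2a)
Here a = 1, b = 11, c = 9
Discriminant = b^2 - 4ac = 11^2 - 4(1)(9) = 121 - 36 = 85
Since discriminant = 85 > 0, there are two real roots.
x = (-11 ± sqrt(85)) / 2
Numerically: x ≈ -0.8902 or x ≈ -10.1098

x = (-11 + sqrt(85)) / 2 or x = (-11 - sqrt(85)) / 2


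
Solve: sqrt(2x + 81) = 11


Square both sides: 2x + 81 = 11^2 = 121
2x = 121 - 81 = 40
x = 20
Check: sqrt(2*20 + 81) = sqrt(121) = 11 ✓

x = 20


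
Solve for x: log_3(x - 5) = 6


Convert to exponential form: x - 5 = 3^6 = 729
x = 729 + 5 = 734
Check: log_3(734 - 5) = log_3(729) = log_3(729) = 6 ✓

x = 734


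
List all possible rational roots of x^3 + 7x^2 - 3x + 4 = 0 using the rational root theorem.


Rational root theorem: possible roots are ±p/q where:
  p divides the constant term (4): p ∈ {1, 2, 4}
  q divides the leading coefficient (1): q ∈ {1}

All possible rational roots: -4, -2, -1, 1, 2, 4

-4, -2, -1, 1, 2, 4


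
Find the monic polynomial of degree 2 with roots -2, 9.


A monic polynomial with roots -2, 9 is:
p(x) = (x + 2)(x - 9)
After multiplying by (x + 2): x + 2
After multiplying by (x - 9): x^2 - 7x - 18

x^2 - 7x - 18


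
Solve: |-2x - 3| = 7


An absolute value equation |expr| = 7 gives two cases:
Case 1: -2x - 3 = 7
  -2x = 10, so x = -5
Case 2: -2x - 3 = -7
  -2x = -4, so x = 2

x = -5, x = 2


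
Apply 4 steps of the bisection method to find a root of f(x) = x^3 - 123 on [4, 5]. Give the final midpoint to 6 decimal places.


f(x) = x^3 - 123
f(4) = -59 < 0
f(5) = 2 > 0

Step 1: midpoint = (4.000000 + 5.000000)/2 = 4.500000
  f(4.500000) = -31.875000
  f(mid) < 0, so root is in [4.500000, 5.000000]

Step 2: midpoint = (4.500000 + 5.000000)/2 = 4.750000
  f(4.750000) = -15.828125
  f(mid) < 0, so root is in [4.750000, 5.000000]

Step 3: midpoint = (4.750000 + 5.000000)/2 = 4.875000
  f(4.875000) = -7.142578
  f(mid) < 0, so root is in [4.875000, 5.000000]

Step 4: midpoint = (4.875000 + 5.000000)/2 = 4.937500
  f(4.937500) = -2.629150
  f(mid) < 0, so root is in [4.937500, 5.000000]

midpoint = 4.937500


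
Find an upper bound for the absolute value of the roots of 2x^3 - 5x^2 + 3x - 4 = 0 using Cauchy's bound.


Cauchy's bound: all roots r satisfy |r| <= 1 + max(|a_i/a_n|) for i = 0,...,n-1
where a_n is the leading coefficient.

Coefficients: [2, -5, 3, -4]
Leading coefficient a_n = 2
Ratios |a_i/a_n|: 5/2, 3/2, 2
Maximum ratio: 5/2
Cauchy's bound: |r| <= 1 + 5/2 = 7/2

Upper bound = 7/2


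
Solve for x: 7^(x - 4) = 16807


Express both sides with the same base.
16807 = 7^5
Since the bases match, equate exponents: x - 4 = 5
So x = 5 - (-4) = 9

x = 9


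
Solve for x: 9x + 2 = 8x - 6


Starting with: 9x + 2 = 8x - 6
Move all x terms to left: (9 - 8)x = -6 - 2
Simplify: x = -8
Divide both sides by 1: x = -8

x = -8


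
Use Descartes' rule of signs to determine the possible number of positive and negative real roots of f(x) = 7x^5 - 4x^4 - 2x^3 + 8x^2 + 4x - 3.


Descartes' rule of signs:

For positive roots, count sign changes in f(x) = 7x^5 - 4x^4 - 2x^3 + 8x^2 + 4x - 3:
Signs of coefficients: +, -, -, +, +, -
Number of sign changes: 3
Possible positive real roots: 3, 1

For negative roots, examine f(-x) = -7x^5 - 4x^4 + 2x^3 + 8x^2 - 4x - 3:
Signs of coefficients: -, -, +, +, -, -
Number of sign changes: 2
Possible negative real roots: 2, 0

Positive roots: 3 or 1; Negative roots: 2 or 0


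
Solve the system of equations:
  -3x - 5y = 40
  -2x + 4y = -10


Using Cramer's rule:
Determinant D = (-3)(4) - (-2)(-5) = -12 - 10 = -22
Dx = (40)(4) - (-10)(-5) = 160 - 50 = 110
Dy = (-3)(-10) - (-2)(40) = 30 + 80 = 110
x = Dx/D = 110/-22 = -5
y = Dy/D = 110/-22 = -5

x = -5, y = -5


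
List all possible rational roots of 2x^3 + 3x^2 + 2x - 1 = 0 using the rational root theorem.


Rational root theorem: possible roots are ±p/q where:
  p divides the constant term (-1): p ∈ {1}
  q divides the leading coefficient (2): q ∈ {1, 2}

All possible rational roots: -1, -1/2, 1/2, 1

-1, -1/2, 1/2, 1


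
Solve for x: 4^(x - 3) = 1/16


Express both sides with the same base.
1/16 = 4^(-2)
Since the bases match, equate exponents: x - 3 = -2
So x = -2 - (-3) = 1

x = 1


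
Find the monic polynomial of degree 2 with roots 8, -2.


A monic polynomial with roots 8, -2 is:
p(x) = (x - 8)(x + 2)
After multiplying by (x - 8): x - 8
After multiplying by (x + 2): x^2 - 6x - 16

x^2 - 6x - 16


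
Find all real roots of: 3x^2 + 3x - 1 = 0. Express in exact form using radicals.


Using the quadratic formula: x = (-b ± sqrt(b^2 - 4ac)) / (2a)
Here a = 3, b = 3, c = -1
Discriminant = b^2 - 4ac = 3^2 - 4(3)(-1) = 9 + 12 = 21
Since discriminant = 21 > 0, there are two real roots.
x = (-3 ± sqrt(21)) / 6
Numerically: x ≈ 0.2638 or x ≈ -1.2638

x = (-3 + sqrt(21)) / 6 or x = (-3 - sqrt(21)) / 6


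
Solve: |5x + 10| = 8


An absolute value equation |expr| = 8 gives two cases:
Case 1: 5x + 10 = 8
  5x = -2, so x = -2/5
Case 2: 5x + 10 = -8
  5x = -18, so x = -18/5

x = -18/5, x = -2/5


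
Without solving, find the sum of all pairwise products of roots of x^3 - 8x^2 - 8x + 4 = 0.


By Vieta's formulas for x^3 + bx^2 + cx + d = 0:
  r1 + r2 + r3 = -b/a = 8
  r1*r2 + r1*r3 + r2*r3 = c/a = -8
  r1*r2*r3 = -d/a = -4


Sum of pairwise products = -8


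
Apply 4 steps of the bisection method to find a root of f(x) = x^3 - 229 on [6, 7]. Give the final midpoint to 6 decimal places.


f(x) = x^3 - 229
f(6) = -13 < 0
f(7) = 114 > 0

Step 1: midpoint = (6.000000 + 7.000000)/2 = 6.500000
  f(6.500000) = 45.625000
  f(mid) > 0, so root is in [6.000000, 6.500000]

Step 2: midpoint = (6.000000 + 6.500000)/2 = 6.250000
  f(6.250000) = 15.140625
  f(mid) > 0, so root is in [6.000000, 6.250000]

Step 3: midpoint = (6.000000 + 6.250000)/2 = 6.125000
  f(6.125000) = 0.783203
  f(mid) > 0, so root is in [6.000000, 6.125000]

Step 4: midpoint = (6.000000 + 6.125000)/2 = 6.062500
  f(6.062500) = -6.179443
  f(mid) < 0, so root is in [6.062500, 6.125000]

midpoint = 6.062500


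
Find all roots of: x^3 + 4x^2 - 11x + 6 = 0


Let p(x) = x^3 + 4x^2 - 11x + 6. By the rational root theorem (leading coefficient 1), any rational root is an integer divisor of 6: try ±1, ±2, ... in turn.
Test x = 1: value = 0 ✓, so (x - 1) is a factor.
Synthetic division by (x - 1): bring down 1; 1(1) + 4 = 5; 5(1) - 11 = -6; (-6)(1) + 6 = 0 → quotient x^2 + 5x - 6, remainder 0.
Solve the quadratic x^2 + 5x - 6 = 0: discriminant = 5^2 - 4(1)(-6) = 25 + 24 = 49.
sqrt(49) = 7, so x = (-5 ± 7)/2: x = 1 or x = -6.
Collecting all roots found:

x = -6, x = 1 (multiplicity 2)


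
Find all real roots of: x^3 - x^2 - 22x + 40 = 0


Let p(x) = x^3 - x^2 - 22x + 40. By the rational root theorem (leading coefficient 1), any rational root is an integer divisor of 40: try ±1, ±2, ... in turn.
Test x = 1: value = 18 ≠ 0.
Test x = -1: value = 60 ≠ 0.
Test x = 2: value = 0 ✓, so (x - 2) is a factor.
Synthetic division by (x - 2): bring down 1; 1(2) - 1 = 1; 1(2) - 22 = -20; (-20)(2) + 40 = 0 → quotient x^2 + x - 20, remainder 0.
Solve the quadratic x^2 + x - 20 = 0: discriminant = 1^2 - 4(1)(-20) = 1 + 80 = 81.
sqrt(81) = 9, so x = (-1 ± 9)/2: x = 4 or x = -5.

x = -5, x = 2, x = 4


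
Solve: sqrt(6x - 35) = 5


Square both sides: 6x - 35 = 5^2 = 25
6x = 25 + 35 = 60
x = 10
Check: sqrt(6*10 - 35) = sqrt(25) = 5 ✓

x = 10


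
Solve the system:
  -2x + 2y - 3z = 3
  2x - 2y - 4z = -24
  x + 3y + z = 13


Using Cramer's rule. Expand each determinant along the first row.
D  = (-2)*[(-2)*1 - (-4)*3] - 2*[2*1 - (-4)*1] + (-3)*[2*3 - (-2)*1]
  = (-2)*(10) - 2*(6) + (-3)*(8) = -56
Dx = 3*[(-2)*1 - (-4)*3] - 2*[(-24)*1 - (-4)*13] + (-3)*[(-24)*3 - (-2)*13]
  = 3*(10) - 2*(28) + (-3)*(-46) = 112
Dy = (-2)*[(-24)*1 - (-4)*13] - 3*[2*1 - (-4)*1] + (-3)*[2*13 - (-24)*1]
  = (-2)*(28) - 3*(6) + (-3)*(50) = -224
Dz = (-2)*[(-2)*13 - (-24)*3] - 2*[2*13 - (-24)*1] + 3*[2*3 - (-2)*1]
  = (-2)*(46) - 2*(50) + 3*(8) = -168
x = Dx/D = 112/-56 = -2, y = Dy/D = -224/-56 = 4, z = Dz/D = -168/-56 = 3
Check eq1: (-2)(-2) + (2)(4) + (-3)(3) = 3 = 3 ✓
Check eq2: (2)(-2) + (-2)(4) + (-4)(3) = -24 = -24 ✓
Check eq3: (1)(-2) + (3)(4) + (1)(3) = 13 = 13 ✓

x = -2, y = 4, z = 3


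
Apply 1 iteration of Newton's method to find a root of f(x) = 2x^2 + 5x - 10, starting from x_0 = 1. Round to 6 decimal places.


Newton's method: x_(n+1) = x_n - f(x_n)/f'(x_n)
f(x) = 2x^2 + 5x - 10
f'(x) = 4x + 5

Iteration 1:
  f(1.000000) = -3.000000
  f'(1.000000) = 9.000000
  x_1 = 1.000000 - (-3.000000)/(9.000000) = 1.333333

x_1 = 1.333333


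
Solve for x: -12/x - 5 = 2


Subtract -5 from both sides: -12/x = 7
Multiply both sides by x: -12 = 7 * x
Divide by 7: x = -12/7

x = -12/7


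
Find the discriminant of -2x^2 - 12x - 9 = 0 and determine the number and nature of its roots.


For ax^2 + bx + c = 0, discriminant D = b^2 - 4ac
Here a = -2, b = -12, c = -9
D = (-12)^2 - 4(-2)(-9) = 144 - 72 = 72

D = 72 > 0 but not a perfect square
The equation has 2 distinct real irrational roots.

Discriminant = 72, 2 distinct real irrational roots


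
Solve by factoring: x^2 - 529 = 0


We need two numbers that multiply to -529 and add to 0.
Those numbers are 23 and -23 (since 23 * (-23) = -529 and 23 + (-23) = 0).
So x^2 - 529 = (x + 23)(x - 23) = 0
Setting each factor to zero: x = -23 or x = 23

x = -23, x = 23


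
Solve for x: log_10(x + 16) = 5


Convert to exponential form: x + 16 = 10^5 = 100000
x = 100000 - 16 = 99984
Check: log_10(99984 + 16) = log_10(100000) = log_10(100000) = 5 ✓

x = 99984


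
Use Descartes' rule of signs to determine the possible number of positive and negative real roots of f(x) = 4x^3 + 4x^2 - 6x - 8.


Descartes' rule of signs:

For positive roots, count sign changes in f(x) = 4x^3 + 4x^2 - 6x - 8:
Signs of coefficients: +, +, -, -
Number of sign changes: 1
Possible positive real roots: 1

For negative roots, examine f(-x) = -4x^3 + 4x^2 + 6x - 8:
Signs of coefficients: -, +, +, -
Number of sign changes: 2
Possible negative real roots: 2, 0

Positive roots: 1; Negative roots: 2 or 0


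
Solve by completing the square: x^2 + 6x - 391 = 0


Start: x^2 + 6x - 391 = 0
Move constant: x^2 + 6x = 391
Half of 6 is 3, squared is 9
Add 9 to both sides: x^2 + 6x + 9 = 400
(x + 3)^2 = 400
x + 3 = ±20
x = -3 + 20 = 17 or x = -3 - 20 = -23

x = -23, x = 17


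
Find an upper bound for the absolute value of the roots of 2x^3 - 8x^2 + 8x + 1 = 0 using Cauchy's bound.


Cauchy's bound: all roots r satisfy |r| <= 1 + max(|a_i/a_n|) for i = 0,...,n-1
where a_n is the leading coefficient.

Coefficients: [2, -8, 8, 1]
Leading coefficient a_n = 2
Ratios |a_i/a_n|: 4, 4, 1/2
Maximum ratio: 4
Cauchy's bound: |r| <= 1 + 4 = 5

Upper bound = 5


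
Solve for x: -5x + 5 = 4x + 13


Starting with: -5x + 5 = 4x + 13
Move all x terms to left: (-5 - 4)x = 13 - 5
Simplify: -9x = 8
Divide both sides by -9: x = -8/9

x = -8/9


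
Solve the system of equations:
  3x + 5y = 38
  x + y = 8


Using Cramer's rule:
Determinant D = (3)(1) - (1)(5) = 3 - 5 = -2
Dx = (38)(1) - (8)(5) = 38 - 40 = -2
Dy = (3)(8) - (1)(38) = 24 - 38 = -14
x = Dx/D = -2/-2 = 1
y = Dy/D = -14/-2 = 7

x = 1, y = 7


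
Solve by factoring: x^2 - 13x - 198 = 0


We need two numbers that multiply to -198 and add to -13.
Those numbers are -22 and 9 (since (-22) * 9 = -198 and (-22) + 9 = -13).
So x^2 - 13x - 198 = (x - 22)(x + 9) = 0
Setting each factor to zero: x = 22 or x = -9

x = -9, x = 22


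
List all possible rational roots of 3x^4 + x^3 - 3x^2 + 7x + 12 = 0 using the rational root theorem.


Rational root theorem: possible roots are ±p/q where:
  p divides the constant term (12): p ∈ {1, 2, 3, 4, 6, 12}
  q divides the leading coefficient (3): q ∈ {1, 3}

All possible rational roots: -12, -6, -4, -3, -2, -4/3, -1, -2/3, -1/3, 1/3, 2/3, 1, 4/3, 2, 3, 4, 6, 12

-12, -6, -4, -3, -2, -4/3, -1, -2/3, -1/3, 1/3, 2/3, 1, 4/3, 2, 3, 4, 6, 12


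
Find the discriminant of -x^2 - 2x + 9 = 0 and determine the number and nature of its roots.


For ax^2 + bx + c = 0, discriminant D = b^2 - 4ac
Here a = -1, b = -2, c = 9
D = (-2)^2 - 4(-1)(9) = 4 + 36 = 40

D = 40 > 0 but not a perfect square
The equation has 2 distinct real irrational roots.

Discriminant = 40, 2 distinct real irrational roots


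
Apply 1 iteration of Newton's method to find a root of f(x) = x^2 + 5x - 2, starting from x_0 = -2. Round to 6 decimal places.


Newton's method: x_(n+1) = x_n - f(x_n)/f'(x_n)
f(x) = x^2 + 5x - 2
f'(x) = 2x + 5

Iteration 1:
  f(-2.000000) = -8.000000
  f'(-2.000000) = 1.000000
  x_1 = -2.000000 - (-8.000000)/(1.000000) = 6.000000

x_1 = 6.000000


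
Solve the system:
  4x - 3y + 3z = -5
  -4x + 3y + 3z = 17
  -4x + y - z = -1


Using Cramer's rule. Expand each determinant along the first row.
D  = 4*[3*(-1) - 3*1] - (-3)*[(-4)*(-1) - 3*(-4)] + 3*[(-4)*1 - 3*(-4)]
  = 4*(-6) - (-3)*(16) + 3*(8) = 48
Dx = (-5)*[3*(-1) - 3*1] - (-3)*[17*(-1) - 3*(-1)] + 3*[17*1 - 3*(-1)]
  = (-5)*(-6) - (-3)*(-14) + 3*(20) = 48
Dy = 4*[17*(-1) - 3*(-1)] - (-5)*[(-4)*(-1) - 3*(-4)] + 3*[(-4)*(-1) - 17*(-4)]
  = 4*(-14) - (-5)*(16) + 3*(72) = 240
Dz = 4*[3*(-1) - 17*1] - (-3)*[(-4)*(-1) - 17*(-4)] + (-5)*[(-4)*1 - 3*(-4)]
  = 4*(-20) - (-3)*(72) + (-5)*(8) = 96
x = Dx/D = 48/48 = 1, y = Dy/D = 240/48 = 5, z = Dz/D = 96/48 = 2
Check eq1: (4)(1) + (-3)(5) + (3)(2) = -5 = -5 ✓
Check eq2: (-4)(1) + (3)(5) + (3)(2) = 17 = 17 ✓
Check eq3: (-4)(1) + (1)(5) + (-1)(2) = -1 = -1 ✓

x = 1, y = 5, z = 2


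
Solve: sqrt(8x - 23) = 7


Square both sides: 8x - 23 = 7^2 = 49
8x = 49 + 23 = 72
x = 9
Check: sqrt(8*9 - 23) = sqrt(49) = 7 ✓

x = 9


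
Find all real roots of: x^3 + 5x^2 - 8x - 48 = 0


Let p(x) = x^3 + 5x^2 - 8x - 48. By the rational root theorem (leading coefficient 1), any rational root is an integer divisor of 48: try ±1, ±2, ... in turn.
Test x = 1: value = -50 ≠ 0.
Test x = -1: value = -36 ≠ 0.
Test x = 2: value = -36 ≠ 0.
Test x = -2: value = -20 ≠ 0.
Test x = 3: value = 0 ✓, so (x - 3) is a factor.
Synthetic division by (x - 3): bring down 1; 1(3) + 5 = 8; 8(3) - 8 = 16; 16(3) - 48 = 0 → quotient x^2 + 8x + 16, remainder 0.
Solve the quadratic x^2 + 8x + 16 = 0: discriminant = 8^2 - 4(1)(16) = 64 - 64 = 0.
Discriminant = 0, so a double root: x = -8/2 = -4.

x = -4 (multiplicity 2), x = 3


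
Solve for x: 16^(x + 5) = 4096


Express both sides with the same base.
4096 = 16^3
Since the bases match, equate exponents: x + 5 = 3
So x = 3 - (5) = -2

x = -2


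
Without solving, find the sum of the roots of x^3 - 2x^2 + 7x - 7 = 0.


By Vieta's formulas for x^3 + bx^2 + cx + d = 0:
  r1 + r2 + r3 = -b/a = 2
  r1*r2 + r1*r3 + r2*r3 = c/a = 7
  r1*r2*r3 = -d/a = 7


Sum = 2


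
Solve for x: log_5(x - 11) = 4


Convert to exponential form: x - 11 = 5^4 = 625
x = 625 + 11 = 636
Check: log_5(636 - 11) = log_5(625) = log_5(625) = 4 ✓

x = 636


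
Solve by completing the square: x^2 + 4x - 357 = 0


Start: x^2 + 4x - 357 = 0
Move constant: x^2 + 4x = 357
Half of 4 is 2, squared is 4
Add 4 to both sides: x^2 + 4x + 4 = 361
(x + 2)^2 = 361
x + 2 = ±19
x = -2 + 19 = 17 or x = -2 - 19 = -21

x = -21, x = 17


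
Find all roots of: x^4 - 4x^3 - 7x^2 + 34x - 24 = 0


Let p(x) = x^4 - 4x^3 - 7x^2 + 34x - 24. By the rational root theorem (leading coefficient 1), any rational root is an integer divisor of 24: try ±1, ±2, ... in turn.
Test x = 1: value = 0 ✓, so (x - 1) is a factor.
Synthetic division by (x - 1): bring down 1; 1(1) - 4 = -3; (-3)(1) - 7 = -10; (-10)(1) + 34 = 24; 24(1) - 24 = 0 → quotient x^3 - 3x^2 - 10x + 24, remainder 0.
Continue with the quotient x^3 - 3x^2 - 10x + 24 (candidates must divide 24; re-test x = 1 first in case it repeats).
Test x = 1: value = 12 ≠ 0.
Test x = -1: value = 30 ≠ 0.
Test x = 2: value = 0 ✓, so (x - 2) is a factor.
Synthetic division by (x - 2): bring down 1; 1(2) - 3 = -1; (-1)(2) - 10 = -12; (-12)(2) + 24 = 0 → quotient x^2 - x - 12, remainder 0.
Solve the quadratic x^2 - x - 12 = 0: discriminant = (-1)^2 - 4(1)(-12) = 1 + 48 = 49.
sqrt(49) = 7, so x = (1 ± 7)/2: x = 4 or x = -3.
Collecting all roots found:

x = -3, x = 1, x = 2, x = 4


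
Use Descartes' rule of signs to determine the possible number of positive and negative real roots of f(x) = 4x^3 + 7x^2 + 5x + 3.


Descartes' rule of signs:

For positive roots, count sign changes in f(x) = 4x^3 + 7x^2 + 5x + 3:
Signs of coefficients: +, +, +, +
Number of sign changes: 0
Possible positive real roots: 0

For negative roots, examine f(-x) = -4x^3 + 7x^2 - 5x + 3:
Signs of coefficients: -, +, -, +
Number of sign changes: 3
Possible negative real roots: 3, 1

Positive roots: 0; Negative roots: 3 or 1


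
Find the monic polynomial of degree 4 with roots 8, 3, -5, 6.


A monic polynomial with roots 8, 3, -5, 6 is:
p(x) = (x - 8)(x - 3)(x + 5)(x - 6)
After multiplying by (x - 8): x - 8
After multiplying by (x - 3): x^2 - 11x + 24
After multiplying by (x + 5): x^3 - 6x^2 - 31x + 120
After multiplying by (x - 6): x^4 - 12x^3 + 5x^2 + 306x - 720

x^4 - 12x^3 + 5x^2 + 306x - 720


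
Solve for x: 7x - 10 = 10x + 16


Starting with: 7x - 10 = 10x + 16
Move all x terms to left: (7 - 10)x = 16 + 10
Simplify: -3x = 26
Divide both sides by -3: x = -26/3

x = -26/3


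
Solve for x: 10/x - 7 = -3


Subtract -7 from both sides: 10/x = 4
Multiply both sides by x: 10 = 4 * x
Divide by 4: x = 5/2

x = 5/2


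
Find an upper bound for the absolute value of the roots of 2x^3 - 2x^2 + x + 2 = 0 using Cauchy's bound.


Cauchy's bound: all roots r satisfy |r| <= 1 + max(|a_i/a_n|) for i = 0,...,n-1
where a_n is the leading coefficient.

Coefficients: [2, -2, 1, 2]
Leading coefficient a_n = 2
Ratios |a_i/a_n|: 1, 1/2, 1
Maximum ratio: 1
Cauchy's bound: |r| <= 1 + 1 = 2

Upper bound = 2
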